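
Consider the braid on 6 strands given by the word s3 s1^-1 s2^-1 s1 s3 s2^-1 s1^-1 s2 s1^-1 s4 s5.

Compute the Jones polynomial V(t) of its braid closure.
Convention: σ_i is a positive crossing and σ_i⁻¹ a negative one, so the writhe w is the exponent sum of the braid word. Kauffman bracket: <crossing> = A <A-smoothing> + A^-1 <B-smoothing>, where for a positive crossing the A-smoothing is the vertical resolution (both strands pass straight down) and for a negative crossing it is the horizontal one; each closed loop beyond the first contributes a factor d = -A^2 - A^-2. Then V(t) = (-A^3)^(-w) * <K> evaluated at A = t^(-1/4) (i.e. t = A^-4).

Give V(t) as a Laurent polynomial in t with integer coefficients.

The presented braid s3 s1^-1 s2^-1 s1 s3 s2^-1 s1^-1 s2 s1^-1 s4 s5 on 6 strands reduces by inverse Markov moves (closure unchanged at each step):
  Destabilize: the word has the form β·s5 where s5 occurs only as the final letter (β ∈ B_5); drop it and the last strand → 5 strands.
  Destabilize: the word has the form β·s4 where s4 occurs only as the final letter (β ∈ B_4); drop it and the last strand → 4 strands.
Reduced to β = s3 s1^-1 s2^-1 s1 s3 s2^-1 s1^-1 s2 s1^-1 on 4 strands, 9 crossings.
Compute on β:
Braid: s3 s1^-1 s2^-1 s1 s3 s2^-1 s1^-1 s2 s1^-1 on 4 strands, 9 crossings.
Writhe w = (#positive) - (#negative) = 4 - 5 = -1.
State-sum expansion of <K>. There are 2^9 = 512 states.
For each crossing: s=0 is the vertical smoothing, s=1 horizontal. Crossing k contributes A^(sign_k * (1 - 2*s_k)); loop factor d = -A^2 - A^-2.
Tabulate the states by total A-exponent and number of loops L (A-exp: L × count):
  A^9: L=5 ×1
  A^7: L=4 ×9
  A^5: L=3 ×32, L=5 ×4
  A^3: L=2 ×53, L=4 ×30, L=6 ×1
  A^1: L=1 ×35, L=3 ×80, L=5 ×11
  A^-1: L=2 ×86, L=4 ×39, L=6 ×1
  A^-3: L=1 ×21, L=3 ×58, L=5 ×5
  A^-5: L=2 ×26, L=4 ×10
  A^-7: L=1 ×3, L=3 ×6
  A^-9: L=2 ×1
Each group contributes A^e * Σ count * d^(L-1):
Powers of d = -A^2 - A^-2: d^2 = A^4 + 2 + A^-4; d^3 = -A^6 - 3*A^2 - 3*A^-2 - A^-6; d^4 = A^8 + 4*A^4 + 6 + 4*A^-4 + A^-8; d^5 = -A^10 - 5*A^6 - 10*A^2 - 10*A^-2 - 5*A^-6 - A^-10.
  A^9 * (d^4) = A^17 + 4*A^13 + 6*A^9 + 4*A^5 + A
  A^7 * (9*d^3) = -9*A^13 - 27*A^9 - 27*A^5 - 9*A
  A^5 * (32*d^2 + 4*d^4) = 4*A^13 + 48*A^9 + 88*A^5 + 48*A + 4*A^-3
  A^3 * (53*d + 30*d^3 + d^5) = -A^13 - 35*A^9 - 153*A^5 - 153*A - 35*A^-3 - A^-7
  A^1 * (35 + 80*d^2 + 11*d^4) = 11*A^9 + 124*A^5 + 261*A + 124*A^-3 + 11*A^-7
  A^-1 * (86*d + 39*d^3 + d^5) = -A^9 - 44*A^5 - 213*A - 213*A^-3 - 44*A^-7 - A^-11
  A^-3 * (21 + 58*d^2 + 5*d^4) = 5*A^5 + 78*A + 167*A^-3 + 78*A^-7 + 5*A^-11
  A^-5 * (26*d + 10*d^3) = -10*A - 56*A^-3 - 56*A^-7 - 10*A^-11
  A^-7 * (3 + 6*d^2) = 6*A^-3 + 15*A^-7 + 6*A^-11
  A^-9 * (d) = -A^-7 - A^-11
Summing the groups: <K> = A^17 - 2*A^13 + 2*A^9 - 3*A^5 + 3*A - 3*A^-3 + 2*A^-7 - A^-11
Normalise by the writhe: (-A^3)^(-w) = (-A^3)^(1) = -A^3, so f(A) = -A^3 * <K> = -A^20 + 2*A^16 - 2*A^12 + 3*A^8 - 3*A^4 + 3 - 2*A^-4 + A^-8.
Substitute A = t^(-1/4), i.e. A^e → t^(-e/4): V(t) = t^2 - 2*t + 3 - 3*t^-1 + 3*t^-2 - 2*t^-3 + 2*t^-4 - t^-5

Answer: t^2 - 2*t + 3 - 3*t^-1 + 3*t^-2 - 2*t^-3 + 2*t^-4 - t^-5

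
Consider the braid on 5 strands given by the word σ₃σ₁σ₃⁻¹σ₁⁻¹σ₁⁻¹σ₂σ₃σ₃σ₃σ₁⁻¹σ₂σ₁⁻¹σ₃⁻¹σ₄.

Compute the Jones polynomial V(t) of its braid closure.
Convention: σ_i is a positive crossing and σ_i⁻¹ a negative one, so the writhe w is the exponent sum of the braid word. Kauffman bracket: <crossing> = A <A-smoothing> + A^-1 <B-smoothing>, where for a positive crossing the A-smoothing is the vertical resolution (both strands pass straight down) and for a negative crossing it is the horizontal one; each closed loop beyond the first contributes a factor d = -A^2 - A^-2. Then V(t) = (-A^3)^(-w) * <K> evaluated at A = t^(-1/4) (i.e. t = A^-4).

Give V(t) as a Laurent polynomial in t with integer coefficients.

-t^5 + 2*t^4 - 3*t^3 + 4*t^2 - 4*t + 5 - 3*t^-1 + 2*t^-2 - t^-3

Derivation:
The presented braid s3 s1 s3^-1 s1^-1 s1^-1 s2 s3 s3 s3 s1^-1 s2 s1^-1 s3^-1 s4 on 5 strands reduces by inverse Markov moves (closure unchanged at each step):
  Destabilize: the word has the form β·s4 where s4 occurs only as the final letter (β ∈ B_4); drop it and the last strand → 4 strands.
  Deconjugate: the word is γ·β·γ⁻¹ with γ = s3 (prefix) and γ⁻¹ = s3^-1 (suffix); strip both.
  Deconjugate: the word is γ·β·γ⁻¹ with γ = s1 (prefix) and γ⁻¹ = s1^-1 (suffix); strip both.
Reduced to β = s3^-1 s1^-1 s1^-1 s2 s3 s3 s3 s1^-1 s2 on 4 strands, 9 crossings.
Compute on β:
Braid: s3^-1 s1^-1 s1^-1 s2 s3 s3 s3 s1^-1 s2 on 4 strands, 9 crossings.
Writhe w = (#positive) - (#negative) = 5 - 4 = 1.
State-sum expansion of <K>. There are 2^9 = 512 states.
Smooth each crossing (0=||, 1=⌣⌢); contribution A^(Σ sign_k(1-2s_k)) * d^(L-1).
Tabulate the states by total A-exponent and number of loops L (A-exp: L × count):
  A^9: L=4 ×1
  A^7: L=3 ×5, L=5 ×4
  A^5: L=2 ×10, L=4 ×23, L=6 ×3
  A^3: L=1 ×8, L=3 ×57, L=5 ×18, L=7 ×1
  A^1: L=2 ×70, L=4 ×50, L=6 ×6
  A^-1: L=1 ×33, L=3 ×75, L=5 ×18
  A^-3: L=2 ×51, L=4 ×32, L=6 ×1
  A^-5: L=3 ×32, L=5 ×4
  A^-7: L=4 ×9
  A^-9: L=5 ×1
Each group contributes A^e * Σ count * d^(L-1):
Powers of d = -A^2 - A^-2: d^2 = A^4 + 2 + A^-4; d^3 = -A^6 - 3*A^2 - 3*A^-2 - A^-6; d^4 = A^8 + 4*A^4 + 6 + 4*A^-4 + A^-8; d^5 = -A^10 - 5*A^6 - 10*A^2 - 10*A^-2 - 5*A^-6 - A^-10; d^6 = A^12 + 6*A^8 + 15*A^4 + 20 + 15*A^-4 + 6*A^-8 + A^-12.
  A^9 * (d^3) = -A^15 - 3*A^11 - 3*A^7 - A^3
  A^7 * (5*d^2 + 4*d^4) = 4*A^15 + 21*A^11 + 34*A^7 + 21*A^3 + 4*A^-1
  A^5 * (10*d + 23*d^3 + 3*d^5) = -3*A^15 - 38*A^11 - 109*A^7 - 109*A^3 - 38*A^-1 - 3*A^-5
  A^3 * (8 + 57*d^2 + 18*d^4 + d^6) = A^15 + 24*A^11 + 144*A^7 + 250*A^3 + 144*A^-1 + 24*A^-5 + A^-9
  A^1 * (70*d + 50*d^3 + 6*d^5) = -6*A^11 - 80*A^7 - 280*A^3 - 280*A^-1 - 80*A^-5 - 6*A^-9
  A^-1 * (33 + 75*d^2 + 18*d^4) = 18*A^7 + 147*A^3 + 291*A^-1 + 147*A^-5 + 18*A^-9
  A^-3 * (51*d + 32*d^3 + d^5) = -A^7 - 37*A^3 - 157*A^-1 - 157*A^-5 - 37*A^-9 - A^-13
  A^-5 * (32*d^2 + 4*d^4) = 4*A^3 + 48*A^-1 + 88*A^-5 + 48*A^-9 + 4*A^-13
  A^-7 * (9*d^3) = -9*A^-1 - 27*A^-5 - 27*A^-9 - 9*A^-13
  A^-9 * (d^4) = A^-1 + 4*A^-5 + 6*A^-9 + 4*A^-13 + A^-17
Summing the groups: <K> = A^15 - 2*A^11 + 3*A^7 - 5*A^3 + 4*A^-1 - 4*A^-5 + 3*A^-9 - 2*A^-13 + A^-17
Normalise by the writhe: (-A^3)^(-w) = (-A^3)^(-1) = -A^-3, so f(A) = -A^-3 * <K> = -A^12 + 2*A^8 - 3*A^4 + 5 - 4*A^-4 + 4*A^-8 - 3*A^-12 + 2*A^-16 - A^-20.
Substitute A = t^(-1/4), i.e. A^e → t^(-e/4): V(t) = -t^5 + 2*t^4 - 3*t^3 + 4*t^2 - 4*t + 5 - 3*t^-1 + 2*t^-2 - t^-3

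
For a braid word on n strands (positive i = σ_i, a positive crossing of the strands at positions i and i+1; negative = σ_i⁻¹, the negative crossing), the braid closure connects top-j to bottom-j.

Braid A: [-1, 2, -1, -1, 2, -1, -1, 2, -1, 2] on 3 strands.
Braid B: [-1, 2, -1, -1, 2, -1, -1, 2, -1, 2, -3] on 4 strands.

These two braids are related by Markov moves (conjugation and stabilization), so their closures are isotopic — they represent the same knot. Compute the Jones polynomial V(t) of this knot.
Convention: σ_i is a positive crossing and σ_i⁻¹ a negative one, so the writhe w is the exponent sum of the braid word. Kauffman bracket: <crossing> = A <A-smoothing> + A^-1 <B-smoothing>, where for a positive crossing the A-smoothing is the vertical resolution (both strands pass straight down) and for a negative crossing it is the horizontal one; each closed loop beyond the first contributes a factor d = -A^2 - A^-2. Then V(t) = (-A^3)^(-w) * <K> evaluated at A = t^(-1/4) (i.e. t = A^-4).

t^3 - 4*t^2 + 8*t - 11 + 15*t^-1 - 16*t^-2 + 15*t^-3 - 12*t^-4 + 8*t^-5 - 4*t^-6 + t^-7

Derivation:
Markov-equivalent braids have isotopic closures, hence identical knot invariants. Strip the Markov moves from each word to reach a common short braid β, then compute V(t) once on β.
Braid A: s1^-1 s2 s1^-1 s1^-1 s2 s1^-1 s1^-1 s2 s1^-1 s2 on 3 strands has no conjugating prefix/suffix or stabilization to strip; take β = s1^-1 s2 s1^-1 s1^-1 s2 s1^-1 s1^-1 s2 s1^-1 s2.
Braid B: s1^-1 s2 s1^-1 s1^-1 s2 s1^-1 s1^-1 s2 s1^-1 s2 s3^-1 on 4 strands reduces by inverse Markov moves (closure unchanged at each step):
  Destabilize: the word has the form β·s3^-1 where s3^-1 occurs only as the final letter (β ∈ B_3); drop it and the last strand → 3 strands.
Reduced to β = s1^-1 s2 s1^-1 s1^-1 s2 s1^-1 s1^-1 s2 s1^-1 s2 on 3 strands, 10 crossings.
Both give the same β = s1^-1 s2 s1^-1 s1^-1 s2 s1^-1 s1^-1 s2 s1^-1 s2 on 3 strands, so one state sum suffices:
Braid: s1^-1 s2 s1^-1 s1^-1 s2 s1^-1 s1^-1 s2 s1^-1 s2 on 3 strands, 10 crossings.
Writhe w = (#positive) - (#negative) = 4 - 6 = -2.
Enumerate smoothing states for the bracket polynomial. There are 2^10 = 1024 states.
Smooth each crossing (0=||, 1=⌣⌢); contribution A^(Σ sign_k(1-2s_k)) * d^(L-1).
Tabulate the states by total A-exponent and number of loops L (A-exp: L × count):
  A^10: L=7 ×1
  A^8: L=6 ×10
  A^6: L=5 ×45
  A^4: L=4 ×118, L=6 ×2
  A^2: L=3 ×193, L=5 ×17
  A^0: L=2 ×192, L=4 ×59, L=6 ×1
  A^-2: L=1 ×95, L=3 ×108, L=5 ×7
  A^-4: L=2 ×95, L=4 ×25
  A^-6: L=3 ×43, L=5 ×2
  A^-8: L=4 ×10
  A^-10: L=5 ×1
Each group contributes A^e * Σ count * d^(L-1):
Powers of d = -A^2 - A^-2: d^2 = A^4 + 2 + A^-4; d^3 = -A^6 - 3*A^2 - 3*A^-2 - A^-6; d^4 = A^8 + 4*A^4 + 6 + 4*A^-4 + A^-8; d^5 = -A^10 - 5*A^6 - 10*A^2 - 10*A^-2 - 5*A^-6 - A^-10; d^6 = A^12 + 6*A^8 + 15*A^4 + 20 + 15*A^-4 + 6*A^-8 + A^-12.
  A^10 * (d^6) = A^22 + 6*A^18 + 15*A^14 + 20*A^10 + 15*A^6 + 6*A^2 + A^-2
  A^8 * (10*d^5) = -10*A^18 - 50*A^14 - 100*A^10 - 100*A^6 - 50*A^2 - 10*A^-2
  A^6 * (45*d^4) = 45*A^14 + 180*A^10 + 270*A^6 + 180*A^2 + 45*A^-2
  A^4 * (118*d^3 + 2*d^5) = -2*A^14 - 128*A^10 - 374*A^6 - 374*A^2 - 128*A^-2 - 2*A^-6
  A^2 * (193*d^2 + 17*d^4) = 17*A^10 + 261*A^6 + 488*A^2 + 261*A^-2 + 17*A^-6
  A^0 * (192*d + 59*d^3 + d^5) = -A^10 - 64*A^6 - 379*A^2 - 379*A^-2 - 64*A^-6 - A^-10
  A^-2 * (95 + 108*d^2 + 7*d^4) = 7*A^6 + 136*A^2 + 353*A^-2 + 136*A^-6 + 7*A^-10
  A^-4 * (95*d + 25*d^3) = -25*A^2 - 170*A^-2 - 170*A^-6 - 25*A^-10
  A^-6 * (43*d^2 + 2*d^4) = 2*A^2 + 51*A^-2 + 98*A^-6 + 51*A^-10 + 2*A^-14
  A^-8 * (10*d^3) = -10*A^-2 - 30*A^-6 - 30*A^-10 - 10*A^-14
  A^-10 * (d^4) = A^-2 + 4*A^-6 + 6*A^-10 + 4*A^-14 + A^-18
Summing the groups: <K> = A^22 - 4*A^18 + 8*A^14 - 12*A^10 + 15*A^6 - 16*A^2 + 15*A^-2 - 11*A^-6 + 8*A^-10 - 4*A^-14 + A^-18
Normalise by the writhe: (-A^3)^(-w) = (-A^3)^(2) = A^6, so f(A) = A^6 * <K> = A^28 - 4*A^24 + 8*A^20 - 12*A^16 + 15*A^12 - 16*A^8 + 15*A^4 - 11 + 8*A^-4 - 4*A^-8 + A^-12.
Substitute A = t^(-1/4), i.e. A^e → t^(-e/4): V(t) = t^3 - 4*t^2 + 8*t - 11 + 15*t^-1 - 16*t^-2 + 15*t^-3 - 12*t^-4 + 8*t^-5 - 4*t^-6 + t^-7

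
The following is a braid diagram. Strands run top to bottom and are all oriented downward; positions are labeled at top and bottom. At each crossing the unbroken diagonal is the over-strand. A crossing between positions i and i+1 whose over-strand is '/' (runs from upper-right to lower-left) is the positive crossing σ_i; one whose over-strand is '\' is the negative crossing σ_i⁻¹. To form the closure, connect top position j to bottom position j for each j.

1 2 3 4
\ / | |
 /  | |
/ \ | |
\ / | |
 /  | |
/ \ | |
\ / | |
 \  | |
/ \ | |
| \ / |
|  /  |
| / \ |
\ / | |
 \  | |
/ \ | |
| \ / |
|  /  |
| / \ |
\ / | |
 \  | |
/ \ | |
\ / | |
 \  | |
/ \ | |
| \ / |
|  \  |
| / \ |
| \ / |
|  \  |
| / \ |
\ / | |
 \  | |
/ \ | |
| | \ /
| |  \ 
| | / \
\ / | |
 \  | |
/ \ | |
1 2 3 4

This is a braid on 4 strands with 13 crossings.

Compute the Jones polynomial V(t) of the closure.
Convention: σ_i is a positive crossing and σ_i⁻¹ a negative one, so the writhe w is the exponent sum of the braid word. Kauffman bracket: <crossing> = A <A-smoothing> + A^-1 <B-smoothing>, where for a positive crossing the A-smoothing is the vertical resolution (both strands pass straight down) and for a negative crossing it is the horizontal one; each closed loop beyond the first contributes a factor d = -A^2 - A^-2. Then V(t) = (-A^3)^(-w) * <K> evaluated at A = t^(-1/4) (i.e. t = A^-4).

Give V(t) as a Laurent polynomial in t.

2*t^-1 - 2*t^-2 + 3*t^-3 - 3*t^-4 + 2*t^-5 - 2*t^-6 + t^-7

Derivation:
Reading the diagram top to bottom ('/'-over between positions i,i+1 = s_i, '\'-over = s_i^-1): braid word = s1 s1 s1^-1 s2 s1^-1 s2 s1^-1 s1^-1 s2^-1 s2^-1 s1^-1 s3^-1 s1^-1.
The presented braid s1 s1 s1^-1 s2 s1^-1 s2 s1^-1 s1^-1 s2^-1 s2^-1 s1^-1 s3^-1 s1^-1 on 4 strands reduces by inverse Markov moves (closure unchanged at each step):
  Deconjugate: the word is γ·β·γ⁻¹ with γ = s1 (prefix) and γ⁻¹ = s1^-1 (suffix); strip both.
  Destabilize: the word has the form β·s3^-1 where s3^-1 occurs only as the final letter (β ∈ B_3); drop it and the last strand → 3 strands.
  Deconjugate: the word is γ·β·γ⁻¹ with γ = s1 (prefix) and γ⁻¹ = s1^-1 (suffix); strip both.
Reduced to β = s1^-1 s2 s1^-1 s2 s1^-1 s1^-1 s2^-1 s2^-1 on 3 strands, 8 crossings.
Compute on β:
Braid: s1^-1 s2 s1^-1 s2 s1^-1 s1^-1 s2^-1 s2^-1 on 3 strands, 8 crossings.
Writhe w = (#positive) - (#negative) = 2 - 6 = -4.
State-sum expansion of <K>. There are 2^8 = 256 states.
Each crossing splits two ways (0=vertical, 1=horizontal). The state's weight is A^(#A-smoothings - #B-smoothings) * d^(loops - 1).
Tabulate the states by total A-exponent and number of loops L (A-exp: L × count):
  A^8: L=5 ×1
  A^6: L=4 ×8
  A^4: L=3 ×26, L=5 ×2
  A^2: L=2 ×41, L=4 ×15
  A^0: L=1 ×26, L=3 ×43, L=5 ×1
  A^-2: L=2 ×47, L=4 ×9
  A^-4: L=1 ×11, L=3 ×16, L=5 ×1
  A^-6: L=2 ×6, L=4 ×2
  A^-8: L=3 ×1
Each group contributes A^e * Σ count * d^(L-1):
Powers of d = -A^2 - A^-2: d^2 = A^4 + 2 + A^-4; d^3 = -A^6 - 3*A^2 - 3*A^-2 - A^-6; d^4 = A^8 + 4*A^4 + 6 + 4*A^-4 + A^-8.
  A^8 * (d^4) = A^16 + 4*A^12 + 6*A^8 + 4*A^4 + 1
  A^6 * (8*d^3) = -8*A^12 - 24*A^8 - 24*A^4 - 8
  A^4 * (26*d^2 + 2*d^4) = 2*A^12 + 34*A^8 + 64*A^4 + 34 + 2*A^-4
  A^2 * (41*d + 15*d^3) = -15*A^8 - 86*A^4 - 86 - 15*A^-4
  A^0 * (26 + 43*d^2 + d^4) = A^8 + 47*A^4 + 118 + 47*A^-4 + A^-8
  A^-2 * (47*d + 9*d^3) = -9*A^4 - 74 - 74*A^-4 - 9*A^-8
  A^-4 * (11 + 16*d^2 + d^4) = A^4 + 20 + 49*A^-4 + 20*A^-8 + A^-12
  A^-6 * (6*d + 2*d^3) = -2 - 12*A^-4 - 12*A^-8 - 2*A^-12
  A^-8 * (d^2) = A^-4 + 2*A^-8 + A^-12
Summing the groups: <K> = A^16 - 2*A^12 + 2*A^8 - 3*A^4 + 3 - 2*A^-4 + 2*A^-8
Normalise by the writhe: (-A^3)^(-w) = (-A^3)^(4) = A^12, so f(A) = A^12 * <K> = A^28 - 2*A^24 + 2*A^20 - 3*A^16 + 3*A^12 - 2*A^8 + 2*A^4.
Substitute A = t^(-1/4), i.e. A^e → t^(-e/4): V(t) = 2*t^-1 - 2*t^-2 + 3*t^-3 - 3*t^-4 + 2*t^-5 - 2*t^-6 + t^-7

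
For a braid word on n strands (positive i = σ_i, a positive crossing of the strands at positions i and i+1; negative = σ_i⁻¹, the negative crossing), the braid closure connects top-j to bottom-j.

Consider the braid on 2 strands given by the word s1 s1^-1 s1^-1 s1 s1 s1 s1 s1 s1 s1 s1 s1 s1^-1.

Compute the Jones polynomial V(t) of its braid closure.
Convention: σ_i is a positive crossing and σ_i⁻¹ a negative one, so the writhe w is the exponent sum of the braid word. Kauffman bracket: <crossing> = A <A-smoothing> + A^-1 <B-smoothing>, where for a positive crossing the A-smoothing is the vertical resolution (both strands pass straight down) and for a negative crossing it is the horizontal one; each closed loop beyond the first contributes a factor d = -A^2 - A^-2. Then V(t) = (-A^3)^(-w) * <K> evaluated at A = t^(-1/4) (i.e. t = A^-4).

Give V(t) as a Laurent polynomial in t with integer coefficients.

-t^10 + t^9 - t^8 + t^7 - t^6 + t^5 + t^3

Derivation:
The presented braid s1 s1^-1 s1^-1 s1 s1 s1 s1 s1 s1 s1 s1 s1 s1^-1 on 2 strands reduces by inverse Markov moves (closure unchanged at each step):
  Deconjugate: the word is γ·β·γ⁻¹ with γ = s1 s1^-1 (prefix) and γ⁻¹ = s1 s1^-1 (suffix); strip both.
  Deconjugate: the word is γ·β·γ⁻¹ with γ = s1^-1 (prefix) and γ⁻¹ = s1 (suffix); strip both.
Reduced to β = s1 s1 s1 s1 s1 s1 s1 on 2 strands, 7 crossings.
Compute on β:
Braid: s1 s1 s1 s1 s1 s1 s1 on 2 strands, 7 crossings.
Writhe w = (#positive) - (#negative) = 7 - 0 = 7.
Enumerate smoothing states for the bracket polynomial. There are 2^7 = 128 states.
Each crossing splits two ways (0=vertical, 1=horizontal). The state's weight is A^(#A-smoothings - #B-smoothings) * d^(loops - 1).
Tabulate the states by total A-exponent and number of loops L (A-exp: L × count):
  A^7: L=2 ×1
  A^5: L=1 ×7
  A^3: L=2 ×21
  A^1: L=3 ×35
  A^-1: L=4 ×35
  A^-3: L=5 ×21
  A^-5: L=6 ×7
  A^-7: L=7 ×1
Each group contributes A^e * Σ count * d^(L-1):
Powers of d = -A^2 - A^-2: d^2 = A^4 + 2 + A^-4; d^3 = -A^6 - 3*A^2 - 3*A^-2 - A^-6; d^4 = A^8 + 4*A^4 + 6 + 4*A^-4 + A^-8; d^5 = -A^10 - 5*A^6 - 10*A^2 - 10*A^-2 - 5*A^-6 - A^-10; d^6 = A^12 + 6*A^8 + 15*A^4 + 20 + 15*A^-4 + 6*A^-8 + A^-12.
  A^7 * (d) = -A^9 - A^5
  A^5 * (7) = 7*A^5
  A^3 * (21*d) = -21*A^5 - 21*A
  A^1 * (35*d^2) = 35*A^5 + 70*A + 35*A^-3
  A^-1 * (35*d^3) = -35*A^5 - 105*A - 105*A^-3 - 35*A^-7
  A^-3 * (21*d^4) = 21*A^5 + 84*A + 126*A^-3 + 84*A^-7 + 21*A^-11
  A^-5 * (7*d^5) = -7*A^5 - 35*A - 70*A^-3 - 70*A^-7 - 35*A^-11 - 7*A^-15
  A^-7 * (d^6) = A^5 + 6*A + 15*A^-3 + 20*A^-7 + 15*A^-11 + 6*A^-15 + A^-19
Summing the groups: <K> = -A^9 - A + A^-3 - A^-7 + A^-11 - A^-15 + A^-19
Normalise by the writhe: (-A^3)^(-w) = (-A^3)^(-7) = -A^-21, so f(A) = -A^-21 * <K> = A^-12 + A^-20 - A^-24 + A^-28 - A^-32 + A^-36 - A^-40.
Substitute A = t^(-1/4), i.e. A^e → t^(-e/4): V(t) = -t^10 + t^9 - t^8 + t^7 - t^6 + t^5 + t^3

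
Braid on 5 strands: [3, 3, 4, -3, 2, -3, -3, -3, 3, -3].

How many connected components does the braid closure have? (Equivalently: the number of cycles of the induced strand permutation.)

Track the strand permutation on 5 strands, starting from identity.
  step 1: s3 swaps positions 3,4 -> [1 2 4 3 5]
  step 2: s3 swaps positions 3,4 -> [1 2 3 4 5]
  step 3: s4 swaps positions 4,5 -> [1 2 3 5 4]
  step 4: s3^-1 swaps positions 3,4 -> [1 2 5 3 4]
  step 5: s2 swaps positions 2,3 -> [1 5 2 3 4]
  step 6: s3^-1 swaps positions 3,4 -> [1 5 3 2 4]
  step 7: s3^-1 swaps positions 3,4 -> [1 5 2 3 4]
  step 8: s3^-1 swaps positions 3,4 -> [1 5 3 2 4]
  step 9: s3 swaps positions 3,4 -> [1 5 2 3 4]
  step 10: s3^-1 swaps positions 3,4 -> [1 5 3 2 4]
Final permutation (position -> original strand): [1 5 3 2 4]
Closure components = cycle count of this permutation = 3.

Answer: 3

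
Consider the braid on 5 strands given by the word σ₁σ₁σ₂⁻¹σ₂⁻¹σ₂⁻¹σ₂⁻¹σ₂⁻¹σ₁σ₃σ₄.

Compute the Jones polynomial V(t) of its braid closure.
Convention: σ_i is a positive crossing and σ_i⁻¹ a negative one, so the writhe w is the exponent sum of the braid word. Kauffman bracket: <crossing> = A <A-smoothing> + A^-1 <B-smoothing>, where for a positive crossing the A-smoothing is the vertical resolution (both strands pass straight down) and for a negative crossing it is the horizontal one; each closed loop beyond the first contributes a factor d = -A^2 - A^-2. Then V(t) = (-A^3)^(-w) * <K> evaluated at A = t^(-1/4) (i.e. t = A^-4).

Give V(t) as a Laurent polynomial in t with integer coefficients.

-t^2 + t - 1 + 3*t^-1 - 2*t^-2 + 3*t^-3 - 2*t^-4 + t^-5 - t^-6

Derivation:
The presented braid s1 s1 s2^-1 s2^-1 s2^-1 s2^-1 s2^-1 s1 s3 s4 on 5 strands reduces by inverse Markov moves (closure unchanged at each step):
  Destabilize: the word has the form β·s4 where s4 occurs only as the final letter (β ∈ B_4); drop it and the last strand → 4 strands.
  Destabilize: the word has the form β·s3 where s3 occurs only as the final letter (β ∈ B_3); drop it and the last strand → 3 strands.
Reduced to β = s1 s1 s2^-1 s2^-1 s2^-1 s2^-1 s2^-1 s1 on 3 strands, 8 crossings.
Compute on β:
Braid: s1 s1 s2^-1 s2^-1 s2^-1 s2^-1 s2^-1 s1 on 3 strands, 8 crossings.
Writhe w = (#positive) - (#negative) = 3 - 5 = -2.
Computing the Kauffman bracket via state sum. There are 2^8 = 256 states.
Smooth each crossing (0=||, 1=⌣⌢); contribution A^(Σ sign_k(1-2s_k)) * d^(L-1).
Tabulate the states by total A-exponent and number of loops L (A-exp: L × count):
  A^8: L=6 ×1
  A^6: L=5 ×8
  A^4: L=4 ×25, L=6 ×3
  A^2: L=3 ×40, L=5 ×15, L=7 ×1
  A^0: L=2 ×35, L=4 ×30, L=6 ×5
  A^-2: L=1 ×15, L=3 ×31, L=5 ×10
  A^-4: L=2 ×18, L=4 ×10
  A^-6: L=3 ×8
  A^-8: L=4 ×1
Each group contributes A^e * Σ count * d^(L-1):
Powers of d = -A^2 - A^-2: d^2 = A^4 + 2 + A^-4; d^3 = -A^6 - 3*A^2 - 3*A^-2 - A^-6; d^4 = A^8 + 4*A^4 + 6 + 4*A^-4 + A^-8; d^5 = -A^10 - 5*A^6 - 10*A^2 - 10*A^-2 - 5*A^-6 - A^-10; d^6 = A^12 + 6*A^8 + 15*A^4 + 20 + 15*A^-4 + 6*A^-8 + A^-12.
  A^8 * (d^5) = -A^18 - 5*A^14 - 10*A^10 - 10*A^6 - 5*A^2 - A^-2
  A^6 * (8*d^4) = 8*A^14 + 32*A^10 + 48*A^6 + 32*A^2 + 8*A^-2
  A^4 * (25*d^3 + 3*d^5) = -3*A^14 - 40*A^10 - 105*A^6 - 105*A^2 - 40*A^-2 - 3*A^-6
  A^2 * (40*d^2 + 15*d^4 + d^6) = A^14 + 21*A^10 + 115*A^6 + 190*A^2 + 115*A^-2 + 21*A^-6 + A^-10
  A^0 * (35*d + 30*d^3 + 5*d^5) = -5*A^10 - 55*A^6 - 175*A^2 - 175*A^-2 - 55*A^-6 - 5*A^-10
  A^-2 * (15 + 31*d^2 + 10*d^4) = 10*A^6 + 71*A^2 + 137*A^-2 + 71*A^-6 + 10*A^-10
  A^-4 * (18*d + 10*d^3) = -10*A^2 - 48*A^-2 - 48*A^-6 - 10*A^-10
  A^-6 * (8*d^2) = 8*A^-2 + 16*A^-6 + 8*A^-10
  A^-8 * (d^3) = -A^-2 - 3*A^-6 - 3*A^-10 - A^-14
Summing the groups: <K> = -A^18 + A^14 - 2*A^10 + 3*A^6 - 2*A^2 + 3*A^-2 - A^-6 + A^-10 - A^-14
Normalise by the writhe: (-A^3)^(-w) = (-A^3)^(2) = A^6, so f(A) = A^6 * <K> = -A^24 + A^20 - 2*A^16 + 3*A^12 - 2*A^8 + 3*A^4 - 1 + A^-4 - A^-8.
Substitute A = t^(-1/4), i.e. A^e → t^(-e/4): V(t) = -t^2 + t - 1 + 3*t^-1 - 2*t^-2 + 3*t^-3 - 2*t^-4 + t^-5 - t^-6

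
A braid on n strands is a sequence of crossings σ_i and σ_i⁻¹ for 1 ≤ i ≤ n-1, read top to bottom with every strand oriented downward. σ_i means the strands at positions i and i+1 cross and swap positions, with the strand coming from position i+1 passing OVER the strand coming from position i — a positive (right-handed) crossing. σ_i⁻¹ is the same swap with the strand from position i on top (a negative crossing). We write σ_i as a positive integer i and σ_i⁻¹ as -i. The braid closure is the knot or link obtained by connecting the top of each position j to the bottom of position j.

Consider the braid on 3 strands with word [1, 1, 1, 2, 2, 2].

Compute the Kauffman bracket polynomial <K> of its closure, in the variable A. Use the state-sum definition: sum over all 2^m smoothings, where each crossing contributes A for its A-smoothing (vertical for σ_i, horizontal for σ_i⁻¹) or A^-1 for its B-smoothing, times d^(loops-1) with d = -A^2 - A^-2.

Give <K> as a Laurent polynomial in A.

A^10 + 2*A^2 - 2*A^-2 + A^-6 - 2*A^-10 + A^-14

Derivation:
Braid: s1 s1 s1 s2 s2 s2 on 3 strands, 6 crossings.
Writhe w = (#positive) - (#negative) = 6 - 0 = 6.
Enumerate smoothing states for the bracket polynomial. There are 2^6 = 64 states.
Each crossing splits two ways (0=vertical, 1=horizontal). The state's weight is A^(#A-smoothings - #B-smoothings) * d^(loops - 1).
Tabulate the states by total A-exponent and number of loops L (A-exp: L × count):
  A^6: L=3 ×1
  A^4: L=2 ×6
  A^2: L=1 ×9, L=3 ×6
  A^0: L=2 ×18, L=4 ×2
  A^-2: L=3 ×15
  A^-4: L=4 ×6
  A^-6: L=5 ×1
Each group contributes A^e * Σ count * d^(L-1):
Powers of d = -A^2 - A^-2: d^2 = A^4 + 2 + A^-4; d^3 = -A^6 - 3*A^2 - 3*A^-2 - A^-6; d^4 = A^8 + 4*A^4 + 6 + 4*A^-4 + A^-8.
  A^6 * (d^2) = A^10 + 2*A^6 + A^2
  A^4 * (6*d) = -6*A^6 - 6*A^2
  A^2 * (9 + 6*d^2) = 6*A^6 + 21*A^2 + 6*A^-2
  A^0 * (18*d + 2*d^3) = -2*A^6 - 24*A^2 - 24*A^-2 - 2*A^-6
  A^-2 * (15*d^2) = 15*A^2 + 30*A^-2 + 15*A^-6
  A^-4 * (6*d^3) = -6*A^2 - 18*A^-2 - 18*A^-6 - 6*A^-10
  A^-6 * (d^4) = A^2 + 4*A^-2 + 6*A^-6 + 4*A^-10 + A^-14
Summing the groups: <K> = A^10 + 2*A^2 - 2*A^-2 + A^-6 - 2*A^-10 + A^-14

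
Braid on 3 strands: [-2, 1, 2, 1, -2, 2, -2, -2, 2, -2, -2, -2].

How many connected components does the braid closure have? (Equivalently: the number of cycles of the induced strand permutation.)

Track the strand permutation on 3 strands, starting from identity.
  step 1: s2^-1 swaps positions 2,3 -> [1 3 2]
  step 2: s1 swaps positions 1,2 -> [3 1 2]
  step 3: s2 swaps positions 2,3 -> [3 2 1]
  step 4: s1 swaps positions 1,2 -> [2 3 1]
  step 5: s2^-1 swaps positions 2,3 -> [2 1 3]
  step 6: s2 swaps positions 2,3 -> [2 3 1]
  step 7: s2^-1 swaps positions 2,3 -> [2 1 3]
  step 8: s2^-1 swaps positions 2,3 -> [2 3 1]
  step 9: s2 swaps positions 2,3 -> [2 1 3]
  step 10: s2^-1 swaps positions 2,3 -> [2 3 1]
  step 11: s2^-1 swaps positions 2,3 -> [2 1 3]
  step 12: s2^-1 swaps positions 2,3 -> [2 3 1]
Final permutation (position -> original strand): [2 3 1]
Closure components = cycle count of this permutation = 1.

Answer: 1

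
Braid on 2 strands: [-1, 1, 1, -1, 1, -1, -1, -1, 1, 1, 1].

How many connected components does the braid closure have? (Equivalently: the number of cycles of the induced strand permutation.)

1

Derivation:
Track the strand permutation on 2 strands, starting from identity.
  step 1: s1^-1 swaps positions 1,2 -> [2 1]
  step 2: s1 swaps positions 1,2 -> [1 2]
  step 3: s1 swaps positions 1,2 -> [2 1]
  step 4: s1^-1 swaps positions 1,2 -> [1 2]
  step 5: s1 swaps positions 1,2 -> [2 1]
  step 6: s1^-1 swaps positions 1,2 -> [1 2]
  step 7: s1^-1 swaps positions 1,2 -> [2 1]
  step 8: s1^-1 swaps positions 1,2 -> [1 2]
  step 9: s1 swaps positions 1,2 -> [2 1]
  step 10: s1 swaps positions 1,2 -> [1 2]
  step 11: s1 swaps positions 1,2 -> [2 1]
Final permutation (position -> original strand): [2 1]
Closure components = cycle count of this permutation = 1.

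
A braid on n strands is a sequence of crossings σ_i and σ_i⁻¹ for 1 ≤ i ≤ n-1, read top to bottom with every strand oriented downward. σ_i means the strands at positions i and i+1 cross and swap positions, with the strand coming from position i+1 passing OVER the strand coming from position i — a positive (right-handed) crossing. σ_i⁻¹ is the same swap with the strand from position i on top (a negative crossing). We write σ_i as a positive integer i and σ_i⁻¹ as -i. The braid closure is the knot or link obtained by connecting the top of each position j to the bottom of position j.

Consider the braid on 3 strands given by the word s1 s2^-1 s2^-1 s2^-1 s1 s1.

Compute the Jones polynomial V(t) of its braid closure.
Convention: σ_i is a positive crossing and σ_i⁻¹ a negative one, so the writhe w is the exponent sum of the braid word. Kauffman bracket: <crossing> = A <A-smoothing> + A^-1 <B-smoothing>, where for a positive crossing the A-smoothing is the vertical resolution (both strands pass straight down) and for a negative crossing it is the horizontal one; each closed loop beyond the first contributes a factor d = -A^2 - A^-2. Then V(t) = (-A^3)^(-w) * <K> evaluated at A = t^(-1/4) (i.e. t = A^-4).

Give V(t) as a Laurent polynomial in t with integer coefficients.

-t^3 + t^2 - t + 3 - t^-1 + t^-2 - t^-3

Derivation:
Braid: s1 s2^-1 s2^-1 s2^-1 s1 s1 on 3 strands, 6 crossings.
Writhe w = (#positive) - (#negative) = 3 - 3 = 0.
State-sum expansion of <K>. There are 2^6 = 64 states.
Smooth each crossing (0=||, 1=⌣⌢); contribution A^(Σ sign_k(1-2s_k)) * d^(L-1).
Tabulate the states by total A-exponent and number of loops L (A-exp: L × count):
  A^6: L=4 ×1
  A^4: L=3 ×6
  A^2: L=2 ×12, L=4 ×3
  A^0: L=1 ×9, L=3 ×10, L=5 ×1
  A^-2: L=2 ×12, L=4 ×3
  A^-4: L=3 ×6
  A^-6: L=4 ×1
Each group contributes A^e * Σ count * d^(L-1):
Powers of d = -A^2 - A^-2: d^2 = A^4 + 2 + A^-4; d^3 = -A^6 - 3*A^2 - 3*A^-2 - A^-6; d^4 = A^8 + 4*A^4 + 6 + 4*A^-4 + A^-8.
  A^6 * (d^3) = -A^12 - 3*A^8 - 3*A^4 - 1
  A^4 * (6*d^2) = 6*A^8 + 12*A^4 + 6
  A^2 * (12*d + 3*d^3) = -3*A^8 - 21*A^4 - 21 - 3*A^-4
  A^0 * (9 + 10*d^2 + d^4) = A^8 + 14*A^4 + 35 + 14*A^-4 + A^-8
  A^-2 * (12*d + 3*d^3) = -3*A^4 - 21 - 21*A^-4 - 3*A^-8
  A^-4 * (6*d^2) = 6 + 12*A^-4 + 6*A^-8
  A^-6 * (d^3) = -1 - 3*A^-4 - 3*A^-8 - A^-12
Summing the groups: <K> = -A^12 + A^8 - A^4 + 3 - A^-4 + A^-8 - A^-12
Normalise by the writhe: (-A^3)^(-w) = (-A^3)^(0) = 1, so f(A) = 1 * <K> = -A^12 + A^8 - A^4 + 3 - A^-4 + A^-8 - A^-12.
Substitute A = t^(-1/4), i.e. A^e → t^(-e/4): V(t) = -t^3 + t^2 - t + 3 - t^-1 + t^-2 - t^-3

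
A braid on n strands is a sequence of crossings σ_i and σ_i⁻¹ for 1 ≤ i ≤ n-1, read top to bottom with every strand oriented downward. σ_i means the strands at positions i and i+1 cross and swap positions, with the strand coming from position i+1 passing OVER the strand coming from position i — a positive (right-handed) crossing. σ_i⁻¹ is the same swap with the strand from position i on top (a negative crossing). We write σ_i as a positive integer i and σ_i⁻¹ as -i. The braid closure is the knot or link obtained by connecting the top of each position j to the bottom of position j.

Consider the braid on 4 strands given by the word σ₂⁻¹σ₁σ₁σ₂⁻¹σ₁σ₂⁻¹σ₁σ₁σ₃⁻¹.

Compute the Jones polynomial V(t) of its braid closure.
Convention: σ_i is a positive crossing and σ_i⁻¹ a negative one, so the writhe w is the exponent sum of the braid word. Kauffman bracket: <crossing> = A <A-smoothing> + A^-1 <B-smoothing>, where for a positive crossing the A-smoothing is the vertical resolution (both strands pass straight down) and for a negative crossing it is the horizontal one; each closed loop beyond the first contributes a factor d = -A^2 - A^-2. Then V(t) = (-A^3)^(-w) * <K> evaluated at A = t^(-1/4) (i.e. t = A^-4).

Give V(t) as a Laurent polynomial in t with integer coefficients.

The presented braid s2^-1 s1 s1 s2^-1 s1 s2^-1 s1 s1 s3^-1 on 4 strands reduces by inverse Markov moves (closure unchanged at each step):
  Destabilize: the word has the form β·s3^-1 where s3^-1 occurs only as the final letter (β ∈ B_3); drop it and the last strand → 3 strands.
Reduced to β = s2^-1 s1 s1 s2^-1 s1 s2^-1 s1 s1 on 3 strands, 8 crossings.
Compute on β:
Braid: s2^-1 s1 s1 s2^-1 s1 s2^-1 s1 s1 on 3 strands, 8 crossings.
Writhe w = (#positive) - (#negative) = 5 - 3 = 2.
Computing the Kauffman bracket via state sum. There are 2^8 = 256 states.
Smooth each crossing (0=||, 1=⌣⌢); contribution A^(Σ sign_k(1-2s_k)) * d^(L-1).
Tabulate the states by total A-exponent and number of loops L (A-exp: L × count):
  A^8: L=4 ×1
  A^6: L=3 ×8
  A^4: L=2 ×26, L=4 ×2
  A^2: L=1 ×35, L=3 ×21
  A^0: L=2 ×63, L=4 ×7
  A^-2: L=3 ×55, L=5 ×1
  A^-4: L=4 ×28
  A^-6: L=5 ×8
  A^-8: L=6 ×1
Each group contributes A^e * Σ count * d^(L-1):
Powers of d = -A^2 - A^-2: d^2 = A^4 + 2 + A^-4; d^3 = -A^6 - 3*A^2 - 3*A^-2 - A^-6; d^4 = A^8 + 4*A^4 + 6 + 4*A^-4 + A^-8; d^5 = -A^10 - 5*A^6 - 10*A^2 - 10*A^-2 - 5*A^-6 - A^-10.
  A^8 * (d^3) = -A^14 - 3*A^10 - 3*A^6 - A^2
  A^6 * (8*d^2) = 8*A^10 + 16*A^6 + 8*A^2
  A^4 * (26*d + 2*d^3) = -2*A^10 - 32*A^6 - 32*A^2 - 2*A^-2
  A^2 * (35 + 21*d^2) = 21*A^6 + 77*A^2 + 21*A^-2
  A^0 * (63*d + 7*d^3) = -7*A^6 - 84*A^2 - 84*A^-2 - 7*A^-6
  A^-2 * (55*d^2 + d^4) = A^6 + 59*A^2 + 116*A^-2 + 59*A^-6 + A^-10
  A^-4 * (28*d^3) = -28*A^2 - 84*A^-2 - 84*A^-6 - 28*A^-10
  A^-6 * (8*d^4) = 8*A^2 + 32*A^-2 + 48*A^-6 + 32*A^-10 + 8*A^-14
  A^-8 * (d^5) = -A^2 - 5*A^-2 - 10*A^-6 - 10*A^-10 - 5*A^-14 - A^-18
Summing the groups: <K> = -A^14 + 3*A^10 - 4*A^6 + 6*A^2 - 6*A^-2 + 6*A^-6 - 5*A^-10 + 3*A^-14 - A^-18
Normalise by the writhe: (-A^3)^(-w) = (-A^3)^(-2) = A^-6, so f(A) = A^-6 * <K> = -A^8 + 3*A^4 - 4 + 6*A^-4 - 6*A^-8 + 6*A^-12 - 5*A^-16 + 3*A^-20 - A^-24.
Substitute A = t^(-1/4), i.e. A^e → t^(-e/4): V(t) = -t^6 + 3*t^5 - 5*t^4 + 6*t^3 - 6*t^2 + 6*t - 4 + 3*t^-1 - t^-2

Answer: -t^6 + 3*t^5 - 5*t^4 + 6*t^3 - 6*t^2 + 6*t - 4 + 3*t^-1 - t^-2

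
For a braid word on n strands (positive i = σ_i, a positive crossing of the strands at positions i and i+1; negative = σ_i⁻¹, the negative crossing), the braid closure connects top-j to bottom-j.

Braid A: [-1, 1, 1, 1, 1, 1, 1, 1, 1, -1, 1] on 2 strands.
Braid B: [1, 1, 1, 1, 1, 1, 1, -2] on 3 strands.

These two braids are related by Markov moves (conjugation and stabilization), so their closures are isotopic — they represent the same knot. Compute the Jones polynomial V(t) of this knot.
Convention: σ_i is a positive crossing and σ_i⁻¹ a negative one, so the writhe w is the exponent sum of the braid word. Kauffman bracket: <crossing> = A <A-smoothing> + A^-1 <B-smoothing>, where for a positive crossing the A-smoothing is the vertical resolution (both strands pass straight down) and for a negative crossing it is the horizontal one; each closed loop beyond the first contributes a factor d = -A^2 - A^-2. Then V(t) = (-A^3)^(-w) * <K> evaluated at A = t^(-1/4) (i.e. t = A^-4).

Markov-equivalent braids have isotopic closures, hence identical knot invariants. Strip the Markov moves from each word to reach a common short braid β, then compute V(t) once on β.
Braid A: s1^-1 s1 s1 s1 s1 s1 s1 s1 s1 s1^-1 s1 on 2 strands reduces by inverse Markov moves (closure unchanged at each step):
  Deconjugate: the word is γ·β·γ⁻¹ with γ = s1^-1 s1 (prefix) and γ⁻¹ = s1^-1 s1 (suffix); strip both.
Reduced to β = s1 s1 s1 s1 s1 s1 s1 on 2 strands, 7 crossings.
Braid B: s1 s1 s1 s1 s1 s1 s1 s2^-1 on 3 strands reduces by inverse Markov moves (closure unchanged at each step):
  Destabilize: the word has the form β·s2^-1 where s2^-1 occurs only as the final letter (β ∈ B_2); drop it and the last strand → 2 strands.
Reduced to β = s1 s1 s1 s1 s1 s1 s1 on 2 strands, 7 crossings.
Both give the same β = s1 s1 s1 s1 s1 s1 s1 on 2 strands, so one state sum suffices:
Braid: s1 s1 s1 s1 s1 s1 s1 on 2 strands, 7 crossings.
Writhe w = (#positive) - (#negative) = 7 - 0 = 7.
Enumerate smoothing states for the bracket polynomial. There are 2^7 = 128 states.
Each crossing splits two ways (0=vertical, 1=horizontal). The state's weight is A^(#A-smoothings - #B-smoothings) * d^(loops - 1).
Tabulate the states by total A-exponent and number of loops L (A-exp: L × count):
  A^7: L=2 ×1
  A^5: L=1 ×7
  A^3: L=2 ×21
  A^1: L=3 ×35
  A^-1: L=4 ×35
  A^-3: L=5 ×21
  A^-5: L=6 ×7
  A^-7: L=7 ×1
Each group contributes A^e * Σ count * d^(L-1):
Powers of d = -A^2 - A^-2: d^2 = A^4 + 2 + A^-4; d^3 = -A^6 - 3*A^2 - 3*A^-2 - A^-6; d^4 = A^8 + 4*A^4 + 6 + 4*A^-4 + A^-8; d^5 = -A^10 - 5*A^6 - 10*A^2 - 10*A^-2 - 5*A^-6 - A^-10; d^6 = A^12 + 6*A^8 + 15*A^4 + 20 + 15*A^-4 + 6*A^-8 + A^-12.
  A^7 * (d) = -A^9 - A^5
  A^5 * (7) = 7*A^5
  A^3 * (21*d) = -21*A^5 - 21*A
  A^1 * (35*d^2) = 35*A^5 + 70*A + 35*A^-3
  A^-1 * (35*d^3) = -35*A^5 - 105*A - 105*A^-3 - 35*A^-7
  A^-3 * (21*d^4) = 21*A^5 + 84*A + 126*A^-3 + 84*A^-7 + 21*A^-11
  A^-5 * (7*d^5) = -7*A^5 - 35*A - 70*A^-3 - 70*A^-7 - 35*A^-11 - 7*A^-15
  A^-7 * (d^6) = A^5 + 6*A + 15*A^-3 + 20*A^-7 + 15*A^-11 + 6*A^-15 + A^-19
Summing the groups: <K> = -A^9 - A + A^-3 - A^-7 + A^-11 - A^-15 + A^-19
Normalise by the writhe: (-A^3)^(-w) = (-A^3)^(-7) = -A^-21, so f(A) = -A^-21 * <K> = A^-12 + A^-20 - A^-24 + A^-28 - A^-32 + A^-36 - A^-40.
Substitute A = t^(-1/4), i.e. A^e → t^(-e/4): V(t) = -t^10 + t^9 - t^8 + t^7 - t^6 + t^5 + t^3

Answer: -t^10 + t^9 - t^8 + t^7 - t^6 + t^5 + t^3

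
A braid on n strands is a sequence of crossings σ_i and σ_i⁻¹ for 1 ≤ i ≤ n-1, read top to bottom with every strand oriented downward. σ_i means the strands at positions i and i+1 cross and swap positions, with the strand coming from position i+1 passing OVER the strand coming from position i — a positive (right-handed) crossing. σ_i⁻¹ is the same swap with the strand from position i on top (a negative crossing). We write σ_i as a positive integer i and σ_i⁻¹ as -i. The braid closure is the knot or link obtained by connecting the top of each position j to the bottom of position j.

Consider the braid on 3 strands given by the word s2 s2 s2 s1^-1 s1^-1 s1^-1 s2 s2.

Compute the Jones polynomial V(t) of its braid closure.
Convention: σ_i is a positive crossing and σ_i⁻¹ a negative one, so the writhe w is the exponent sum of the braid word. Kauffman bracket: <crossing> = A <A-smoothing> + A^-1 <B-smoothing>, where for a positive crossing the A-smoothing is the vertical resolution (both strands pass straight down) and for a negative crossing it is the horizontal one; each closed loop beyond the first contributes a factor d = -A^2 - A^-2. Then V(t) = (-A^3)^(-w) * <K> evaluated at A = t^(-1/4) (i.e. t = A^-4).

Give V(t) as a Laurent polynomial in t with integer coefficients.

Braid: s2 s2 s2 s1^-1 s1^-1 s1^-1 s2 s2 on 3 strands, 8 crossings.
Writhe w = (#positive) - (#negative) = 5 - 3 = 2.
State-sum expansion of <K>. There are 2^8 = 256 states.
Each crossing splits two ways (0=vertical, 1=horizontal). The state's weight is A^(#A-smoothings - #B-smoothings) * d^(loops - 1).
Tabulate the states by total A-exponent and number of loops L (A-exp: L × count):
  A^8: L=4 ×1
  A^6: L=3 ×8
  A^4: L=2 ×18, L=4 ×10
  A^2: L=1 ×15, L=3 ×31, L=5 ×10
  A^0: L=2 ×35, L=4 ×30, L=6 ×5
  A^-2: L=3 ×40, L=5 ×15, L=7 ×1
  A^-4: L=4 ×25, L=6 ×3
  A^-6: L=5 ×8
  A^-8: L=6 ×1
Each group contributes A^e * Σ count * d^(L-1):
Powers of d = -A^2 - A^-2: d^2 = A^4 + 2 + A^-4; d^3 = -A^6 - 3*A^2 - 3*A^-2 - A^-6; d^4 = A^8 + 4*A^4 + 6 + 4*A^-4 + A^-8; d^5 = -A^10 - 5*A^6 - 10*A^2 - 10*A^-2 - 5*A^-6 - A^-10; d^6 = A^12 + 6*A^8 + 15*A^4 + 20 + 15*A^-4 + 6*A^-8 + A^-12.
  A^8 * (d^3) = -A^14 - 3*A^10 - 3*A^6 - A^2
  A^6 * (8*d^2) = 8*A^10 + 16*A^6 + 8*A^2
  A^4 * (18*d + 10*d^3) = -10*A^10 - 48*A^6 - 48*A^2 - 10*A^-2
  A^2 * (15 + 31*d^2 + 10*d^4) = 10*A^10 + 71*A^6 + 137*A^2 + 71*A^-2 + 10*A^-6
  A^0 * (35*d + 30*d^3 + 5*d^5) = -5*A^10 - 55*A^6 - 175*A^2 - 175*A^-2 - 55*A^-6 - 5*A^-10
  A^-2 * (40*d^2 + 15*d^4 + d^6) = A^10 + 21*A^6 + 115*A^2 + 190*A^-2 + 115*A^-6 + 21*A^-10 + A^-14
  A^-4 * (25*d^3 + 3*d^5) = -3*A^6 - 40*A^2 - 105*A^-2 - 105*A^-6 - 40*A^-10 - 3*A^-14
  A^-6 * (8*d^4) = 8*A^2 + 32*A^-2 + 48*A^-6 + 32*A^-10 + 8*A^-14
  A^-8 * (d^5) = -A^2 - 5*A^-2 - 10*A^-6 - 10*A^-10 - 5*A^-14 - A^-18
Summing the groups: <K> = -A^14 + A^10 - A^6 + 3*A^2 - 2*A^-2 + 3*A^-6 - 2*A^-10 + A^-14 - A^-18
Normalise by the writhe: (-A^3)^(-w) = (-A^3)^(-2) = A^-6, so f(A) = A^-6 * <K> = -A^8 + A^4 - 1 + 3*A^-4 - 2*A^-8 + 3*A^-12 - 2*A^-16 + A^-20 - A^-24.
Substitute A = t^(-1/4), i.e. A^e → t^(-e/4): V(t) = -t^6 + t^5 - 2*t^4 + 3*t^3 - 2*t^2 + 3*t - 1 + t^-1 - t^-2

Answer: -t^6 + t^5 - 2*t^4 + 3*t^3 - 2*t^2 + 3*t - 1 + t^-1 - t^-2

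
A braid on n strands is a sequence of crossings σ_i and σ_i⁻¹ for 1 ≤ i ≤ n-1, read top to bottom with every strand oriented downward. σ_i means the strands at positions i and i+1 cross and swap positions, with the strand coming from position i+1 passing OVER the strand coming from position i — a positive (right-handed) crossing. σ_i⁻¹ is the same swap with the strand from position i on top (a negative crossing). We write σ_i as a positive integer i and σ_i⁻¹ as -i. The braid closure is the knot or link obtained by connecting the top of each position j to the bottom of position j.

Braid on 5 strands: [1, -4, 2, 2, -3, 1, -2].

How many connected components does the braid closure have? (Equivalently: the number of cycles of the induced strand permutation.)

Track the strand permutation on 5 strands, starting from identity.
  step 1: s1 swaps positions 1,2 -> [2 1 3 4 5]
  step 2: s4^-1 swaps positions 4,5 -> [2 1 3 5 4]
  step 3: s2 swaps positions 2,3 -> [2 3 1 5 4]
  step 4: s2 swaps positions 2,3 -> [2 1 3 5 4]
  step 5: s3^-1 swaps positions 3,4 -> [2 1 5 3 4]
  step 6: s1 swaps positions 1,2 -> [1 2 5 3 4]
  step 7: s2^-1 swaps positions 2,3 -> [1 5 2 3 4]
Final permutation (position -> original strand): [1 5 2 3 4]
Closure components = cycle count of this permutation = 2.

Answer: 2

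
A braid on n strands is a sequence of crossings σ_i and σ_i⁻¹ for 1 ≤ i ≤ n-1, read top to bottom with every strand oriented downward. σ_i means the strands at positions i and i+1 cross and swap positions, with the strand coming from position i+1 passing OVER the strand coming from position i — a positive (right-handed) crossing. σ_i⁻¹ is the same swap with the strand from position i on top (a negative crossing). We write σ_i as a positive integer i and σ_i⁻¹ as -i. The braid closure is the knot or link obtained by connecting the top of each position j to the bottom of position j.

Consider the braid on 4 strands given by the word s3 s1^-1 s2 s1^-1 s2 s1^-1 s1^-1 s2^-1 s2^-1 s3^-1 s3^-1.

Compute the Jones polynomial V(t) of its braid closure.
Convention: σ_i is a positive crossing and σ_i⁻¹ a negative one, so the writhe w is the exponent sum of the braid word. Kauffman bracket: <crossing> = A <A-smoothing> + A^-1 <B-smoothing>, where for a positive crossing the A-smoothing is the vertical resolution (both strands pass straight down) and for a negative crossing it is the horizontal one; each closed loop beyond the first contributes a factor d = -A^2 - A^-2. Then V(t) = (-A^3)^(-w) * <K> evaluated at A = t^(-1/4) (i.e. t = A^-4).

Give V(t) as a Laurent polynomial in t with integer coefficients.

2*t^-1 - 2*t^-2 + 3*t^-3 - 3*t^-4 + 2*t^-5 - 2*t^-6 + t^-7

Derivation:
The presented braid s3 s1^-1 s2 s1^-1 s2 s1^-1 s1^-1 s2^-1 s2^-1 s3^-1 s3^-1 on 4 strands reduces by inverse Markov moves (closure unchanged at each step):
  Deconjugate: the word is γ·β·γ⁻¹ with γ = s3 (prefix) and γ⁻¹ = s3^-1 (suffix); strip both.
  Destabilize: the word has the form β·s3^-1 where s3^-1 occurs only as the final letter (β ∈ B_3); drop it and the last strand → 3 strands.
Reduced to β = s1^-1 s2 s1^-1 s2 s1^-1 s1^-1 s2^-1 s2^-1 on 3 strands, 8 crossings.
Compute on β:
Braid: s1^-1 s2 s1^-1 s2 s1^-1 s1^-1 s2^-1 s2^-1 on 3 strands, 8 crossings.
Writhe w = (#positive) - (#negative) = 2 - 6 = -4.
State-sum expansion of <K>. There are 2^8 = 256 states.
For each crossing: s=0 is the vertical smoothing, s=1 horizontal. Crossing k contributes A^(sign_k * (1 - 2*s_k)); loop factor d = -A^2 - A^-2.
Tabulate the states by total A-exponent and number of loops L (A-exp: L × count):
  A^8: L=5 ×1
  A^6: L=4 ×8
  A^4: L=3 ×26, L=5 ×2
  A^2: L=2 ×41, L=4 ×15
  A^0: L=1 ×26, L=3 ×43, L=5 ×1
  A^-2: L=2 ×47, L=4 ×9
  A^-4: L=1 ×11, L=3 ×16, L=5 ×1
  A^-6: L=2 ×6, L=4 ×2
  A^-8: L=3 ×1
Each group contributes A^e * Σ count * d^(L-1):
Powers of d = -A^2 - A^-2: d^2 = A^4 + 2 + A^-4; d^3 = -A^6 - 3*A^2 - 3*A^-2 - A^-6; d^4 = A^8 + 4*A^4 + 6 + 4*A^-4 + A^-8.
  A^8 * (d^4) = A^16 + 4*A^12 + 6*A^8 + 4*A^4 + 1
  A^6 * (8*d^3) = -8*A^12 - 24*A^8 - 24*A^4 - 8
  A^4 * (26*d^2 + 2*d^4) = 2*A^12 + 34*A^8 + 64*A^4 + 34 + 2*A^-4
  A^2 * (41*d + 15*d^3) = -15*A^8 - 86*A^4 - 86 - 15*A^-4
  A^0 * (26 + 43*d^2 + d^4) = A^8 + 47*A^4 + 118 + 47*A^-4 + A^-8
  A^-2 * (47*d + 9*d^3) = -9*A^4 - 74 - 74*A^-4 - 9*A^-8
  A^-4 * (11 + 16*d^2 + d^4) = A^4 + 20 + 49*A^-4 + 20*A^-8 + A^-12
  A^-6 * (6*d + 2*d^3) = -2 - 12*A^-4 - 12*A^-8 - 2*A^-12
  A^-8 * (d^2) = A^-4 + 2*A^-8 + A^-12
Summing the groups: <K> = A^16 - 2*A^12 + 2*A^8 - 3*A^4 + 3 - 2*A^-4 + 2*A^-8
Normalise by the writhe: (-A^3)^(-w) = (-A^3)^(4) = A^12, so f(A) = A^12 * <K> = A^28 - 2*A^24 + 2*A^20 - 3*A^16 + 3*A^12 - 2*A^8 + 2*A^4.
Substitute A = t^(-1/4), i.e. A^e → t^(-e/4): V(t) = 2*t^-1 - 2*t^-2 + 3*t^-3 - 3*t^-4 + 2*t^-5 - 2*t^-6 + t^-7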